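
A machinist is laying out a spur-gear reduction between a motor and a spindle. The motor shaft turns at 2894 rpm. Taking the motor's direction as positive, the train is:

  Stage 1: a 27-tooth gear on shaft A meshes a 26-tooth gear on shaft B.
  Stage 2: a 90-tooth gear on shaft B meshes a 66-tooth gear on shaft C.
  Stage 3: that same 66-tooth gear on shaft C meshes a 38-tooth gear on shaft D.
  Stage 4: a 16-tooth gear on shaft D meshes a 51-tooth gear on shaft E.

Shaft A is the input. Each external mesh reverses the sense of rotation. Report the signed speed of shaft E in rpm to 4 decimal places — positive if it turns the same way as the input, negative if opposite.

+2233.0460 rpm (same as input, |ω| = 2233.0460 rpm)

Stage 1 [27T→26T]: ω = 2894.0000×27/26 = 3005.3077 rpm, dir flips to −; running = −3005.3077
Stage 2 [90T→66T]: ω = 3005.3077×90/66 = 4098.1469 rpm, dir flips to +; running = +4098.1469
Stage 3 [66T→38T]: ω = 4098.1469×66/38 = 7117.8340 rpm, dir flips to −; running = −7117.8340
Stage 4 [16T→51T]: ω = 7117.8340×16/51 = 2233.0460 rpm, dir flips to +; running = +2233.0460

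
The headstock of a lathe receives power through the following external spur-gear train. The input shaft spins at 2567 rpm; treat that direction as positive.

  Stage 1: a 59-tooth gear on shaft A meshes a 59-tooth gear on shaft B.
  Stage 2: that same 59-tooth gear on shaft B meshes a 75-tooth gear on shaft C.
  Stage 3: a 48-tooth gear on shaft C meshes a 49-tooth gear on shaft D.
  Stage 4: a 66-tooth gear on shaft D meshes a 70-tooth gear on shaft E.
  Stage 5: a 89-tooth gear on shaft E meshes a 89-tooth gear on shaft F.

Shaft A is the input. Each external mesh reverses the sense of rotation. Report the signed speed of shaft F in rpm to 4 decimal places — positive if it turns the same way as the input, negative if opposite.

-1865.1238 rpm (opposite to input, |ω| = 1865.1238 rpm)

Stage 1 [59T→59T]: ω = 2567.0000×59/59 = 2567.0000 rpm, dir flips to −; running = −2567.0000
Stage 2 [59T→75T]: ω = 2567.0000×59/75 = 2019.3733 rpm, dir flips to +; running = +2019.3733
Stage 3 [48T→49T]: ω = 2019.3733×48/49 = 1978.1616 rpm, dir flips to −; running = −1978.1616
Stage 4 [66T→70T]: ω = 1978.1616×66/70 = 1865.1238 rpm, dir flips to +; running = +1865.1238
Stage 5 [89T→89T]: ω = 1865.1238×89/89 = 1865.1238 rpm, dir flips to −; running = −1865.1238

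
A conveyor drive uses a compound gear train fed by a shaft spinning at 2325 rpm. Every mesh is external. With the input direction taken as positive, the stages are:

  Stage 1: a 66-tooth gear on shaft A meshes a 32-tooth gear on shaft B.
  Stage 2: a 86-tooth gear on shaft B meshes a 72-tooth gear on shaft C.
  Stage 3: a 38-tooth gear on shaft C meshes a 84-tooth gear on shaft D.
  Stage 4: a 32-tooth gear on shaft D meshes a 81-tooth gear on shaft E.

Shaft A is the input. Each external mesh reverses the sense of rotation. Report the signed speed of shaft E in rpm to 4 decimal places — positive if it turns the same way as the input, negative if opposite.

+1023.6515 rpm (same as input, |ω| = 1023.6515 rpm)

Stage 1 [66T→32T]: ω = 2325.0000×66/32 = 4795.3125 rpm, dir flips to −; running = −4795.3125
Stage 2 [86T→72T]: ω = 4795.3125×86/72 = 5727.7344 rpm, dir flips to +; running = +5727.7344
Stage 3 [38T→84T]: ω = 5727.7344×38/84 = 2591.1179 rpm, dir flips to −; running = −2591.1179
Stage 4 [32T→81T]: ω = 2591.1179×32/81 = 1023.6515 rpm, dir flips to +; running = +1023.6515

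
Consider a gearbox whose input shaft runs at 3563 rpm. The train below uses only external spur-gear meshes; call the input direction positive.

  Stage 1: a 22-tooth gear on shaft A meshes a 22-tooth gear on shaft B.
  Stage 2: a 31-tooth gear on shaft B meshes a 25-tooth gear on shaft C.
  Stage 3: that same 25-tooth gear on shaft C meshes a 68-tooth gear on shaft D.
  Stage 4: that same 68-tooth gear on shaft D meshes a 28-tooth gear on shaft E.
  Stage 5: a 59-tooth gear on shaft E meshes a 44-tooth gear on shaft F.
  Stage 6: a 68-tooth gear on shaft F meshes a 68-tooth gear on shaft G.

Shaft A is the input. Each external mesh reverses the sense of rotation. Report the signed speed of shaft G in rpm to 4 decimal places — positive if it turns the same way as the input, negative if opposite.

+5289.5511 rpm (same as input, |ω| = 5289.5511 rpm)

Stage 1 [22T→22T]: ω = 3563.0000×22/22 = 3563.0000 rpm, dir flips to −; running = −3563.0000
Stage 2 [31T→25T]: ω = 3563.0000×31/25 = 4418.1200 rpm, dir flips to +; running = +4418.1200
Stage 3 [25T→68T]: ω = 4418.1200×25/68 = 1624.3088 rpm, dir flips to −; running = −1624.3088
Stage 4 [68T→28T]: ω = 1624.3088×68/28 = 3944.7500 rpm, dir flips to +; running = +3944.7500
Stage 5 [59T→44T]: ω = 3944.7500×59/44 = 5289.5511 rpm, dir flips to −; running = −5289.5511
Stage 6 [68T→68T]: ω = 5289.5511×68/68 = 5289.5511 rpm, dir flips to +; running = +5289.5511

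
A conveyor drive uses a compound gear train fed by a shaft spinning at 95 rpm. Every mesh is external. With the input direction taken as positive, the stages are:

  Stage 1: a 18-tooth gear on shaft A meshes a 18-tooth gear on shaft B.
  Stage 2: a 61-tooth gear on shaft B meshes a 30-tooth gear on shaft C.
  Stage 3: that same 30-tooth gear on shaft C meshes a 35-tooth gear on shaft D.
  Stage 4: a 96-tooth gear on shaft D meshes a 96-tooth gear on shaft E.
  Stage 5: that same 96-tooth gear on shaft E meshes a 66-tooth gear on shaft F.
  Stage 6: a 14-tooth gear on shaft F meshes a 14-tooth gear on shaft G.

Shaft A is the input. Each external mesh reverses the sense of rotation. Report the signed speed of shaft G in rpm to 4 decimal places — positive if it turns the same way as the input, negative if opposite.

+240.8312 rpm (same as input, |ω| = 240.8312 rpm)

Stage 1 [18T→18T]: ω = 95.0000×18/18 = 95.0000 rpm, dir flips to −; running = −95.0000
Stage 2 [61T→30T]: ω = 95.0000×61/30 = 193.1667 rpm, dir flips to +; running = +193.1667
Stage 3 [30T→35T]: ω = 193.1667×30/35 = 165.5714 rpm, dir flips to −; running = −165.5714
Stage 4 [96T→96T]: ω = 165.5714×96/96 = 165.5714 rpm, dir flips to +; running = +165.5714
Stage 5 [96T→66T]: ω = 165.5714×96/66 = 240.8312 rpm, dir flips to −; running = −240.8312
Stage 6 [14T→14T]: ω = 240.8312×14/14 = 240.8312 rpm, dir flips to +; running = +240.8312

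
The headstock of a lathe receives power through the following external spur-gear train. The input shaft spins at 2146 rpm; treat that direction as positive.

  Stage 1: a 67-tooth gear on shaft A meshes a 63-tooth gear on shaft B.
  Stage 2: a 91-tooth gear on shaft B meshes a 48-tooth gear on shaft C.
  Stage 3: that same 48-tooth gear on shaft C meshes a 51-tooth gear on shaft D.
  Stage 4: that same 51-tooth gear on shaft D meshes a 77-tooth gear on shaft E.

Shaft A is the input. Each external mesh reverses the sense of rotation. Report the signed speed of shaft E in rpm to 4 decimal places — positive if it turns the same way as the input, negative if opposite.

+2697.2092 rpm (same as input, |ω| = 2697.2092 rpm)

Stage 1 [67T→63T]: ω = 2146.0000×67/63 = 2282.2540 rpm, dir flips to −; running = −2282.2540
Stage 2 [91T→48T]: ω = 2282.2540×91/48 = 4326.7731 rpm, dir flips to +; running = +4326.7731
Stage 3 [48T→51T]: ω = 4326.7731×48/51 = 4072.2571 rpm, dir flips to −; running = −4072.2571
Stage 4 [51T→77T]: ω = 4072.2571×51/77 = 2697.2092 rpm, dir flips to +; running = +2697.2092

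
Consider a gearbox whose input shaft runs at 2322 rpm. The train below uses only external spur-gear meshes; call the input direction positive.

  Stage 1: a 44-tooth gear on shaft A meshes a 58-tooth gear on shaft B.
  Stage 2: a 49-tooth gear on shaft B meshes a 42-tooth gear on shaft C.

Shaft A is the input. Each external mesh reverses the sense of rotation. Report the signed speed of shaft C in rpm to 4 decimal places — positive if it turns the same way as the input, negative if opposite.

Stage 1 [44T→58T]: ω = 2322.0000×44/58 = 1761.5172 rpm, dir flips to −; running = −1761.5172
Stage 2 [49T→42T]: ω = 1761.5172×49/42 = 2055.1034 rpm, dir flips to +; running = +2055.1034

+2055.1034 rpm (same as input, |ω| = 2055.1034 rpm)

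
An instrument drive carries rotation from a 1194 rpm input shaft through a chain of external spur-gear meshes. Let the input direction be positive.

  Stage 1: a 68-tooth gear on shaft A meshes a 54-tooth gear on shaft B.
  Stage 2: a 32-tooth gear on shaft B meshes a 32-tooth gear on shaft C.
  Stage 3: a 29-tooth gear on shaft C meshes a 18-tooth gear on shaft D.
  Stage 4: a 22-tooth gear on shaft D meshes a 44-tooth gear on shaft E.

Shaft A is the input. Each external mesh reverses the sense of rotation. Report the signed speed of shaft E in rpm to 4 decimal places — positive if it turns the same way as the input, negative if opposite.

+1211.1975 rpm (same as input, |ω| = 1211.1975 rpm)

Stage 1 [68T→54T]: ω = 1194.0000×68/54 = 1503.5556 rpm, dir flips to −; running = −1503.5556
Stage 2 [32T→32T]: ω = 1503.5556×32/32 = 1503.5556 rpm, dir flips to +; running = +1503.5556
Stage 3 [29T→18T]: ω = 1503.5556×29/18 = 2422.3951 rpm, dir flips to −; running = −2422.3951
Stage 4 [22T→44T]: ω = 2422.3951×22/44 = 1211.1975 rpm, dir flips to +; running = +1211.1975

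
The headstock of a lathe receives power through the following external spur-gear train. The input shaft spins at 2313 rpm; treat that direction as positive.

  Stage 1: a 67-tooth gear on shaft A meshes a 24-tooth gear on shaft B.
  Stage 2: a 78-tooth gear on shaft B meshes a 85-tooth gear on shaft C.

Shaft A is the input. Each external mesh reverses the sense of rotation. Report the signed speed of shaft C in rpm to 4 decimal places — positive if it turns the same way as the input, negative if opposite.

Stage 1 [67T→24T]: ω = 2313.0000×67/24 = 6457.1250 rpm, dir flips to −; running = −6457.1250
Stage 2 [78T→85T]: ω = 6457.1250×78/85 = 5925.3618 rpm, dir flips to +; running = +5925.3618

+5925.3618 rpm (same as input, |ω| = 5925.3618 rpm)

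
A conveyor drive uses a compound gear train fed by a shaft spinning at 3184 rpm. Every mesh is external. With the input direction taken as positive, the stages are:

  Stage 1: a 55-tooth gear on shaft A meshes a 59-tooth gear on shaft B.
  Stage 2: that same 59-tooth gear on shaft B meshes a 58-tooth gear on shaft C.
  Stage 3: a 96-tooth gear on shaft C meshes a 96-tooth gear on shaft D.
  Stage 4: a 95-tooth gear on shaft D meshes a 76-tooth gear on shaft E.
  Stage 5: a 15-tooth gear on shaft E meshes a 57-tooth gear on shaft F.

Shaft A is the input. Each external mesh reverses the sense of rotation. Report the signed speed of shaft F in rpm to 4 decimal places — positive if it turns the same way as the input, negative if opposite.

-993.1942 rpm (opposite to input, |ω| = 993.1942 rpm)

Stage 1 [55T→59T]: ω = 3184.0000×55/59 = 2968.1356 rpm, dir flips to −; running = −2968.1356
Stage 2 [59T→58T]: ω = 2968.1356×59/58 = 3019.3103 rpm, dir flips to +; running = +3019.3103
Stage 3 [96T→96T]: ω = 3019.3103×96/96 = 3019.3103 rpm, dir flips to −; running = −3019.3103
Stage 4 [95T→76T]: ω = 3019.3103×95/76 = 3774.1379 rpm, dir flips to +; running = +3774.1379
Stage 5 [15T→57T]: ω = 3774.1379×15/57 = 993.1942 rpm, dir flips to −; running = −993.1942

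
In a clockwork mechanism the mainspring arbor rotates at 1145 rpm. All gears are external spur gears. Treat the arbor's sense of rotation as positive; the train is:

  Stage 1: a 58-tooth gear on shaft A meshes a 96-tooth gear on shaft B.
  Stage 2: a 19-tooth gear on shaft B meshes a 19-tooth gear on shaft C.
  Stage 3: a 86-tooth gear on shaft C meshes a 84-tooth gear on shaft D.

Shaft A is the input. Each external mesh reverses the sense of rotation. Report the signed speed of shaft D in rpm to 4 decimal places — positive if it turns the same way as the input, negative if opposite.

Stage 1 [58T→96T]: ω = 1145.0000×58/96 = 691.7708 rpm, dir flips to −; running = −691.7708
Stage 2 [19T→19T]: ω = 691.7708×19/19 = 691.7708 rpm, dir flips to +; running = +691.7708
Stage 3 [86T→84T]: ω = 691.7708×86/84 = 708.2416 rpm, dir flips to −; running = −708.2416

-708.2416 rpm (opposite to input, |ω| = 708.2416 rpm)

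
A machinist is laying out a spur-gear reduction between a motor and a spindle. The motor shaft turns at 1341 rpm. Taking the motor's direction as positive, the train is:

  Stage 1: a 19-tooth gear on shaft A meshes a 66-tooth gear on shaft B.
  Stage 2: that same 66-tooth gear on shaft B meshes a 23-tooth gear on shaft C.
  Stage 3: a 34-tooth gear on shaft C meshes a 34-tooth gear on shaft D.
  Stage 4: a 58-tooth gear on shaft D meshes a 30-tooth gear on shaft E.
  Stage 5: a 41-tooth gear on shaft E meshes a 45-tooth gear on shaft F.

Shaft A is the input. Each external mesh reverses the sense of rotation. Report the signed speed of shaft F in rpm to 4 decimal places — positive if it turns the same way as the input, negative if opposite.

-1951.3386 rpm (opposite to input, |ω| = 1951.3386 rpm)

Stage 1 [19T→66T]: ω = 1341.0000×19/66 = 386.0455 rpm, dir flips to −; running = −386.0455
Stage 2 [66T→23T]: ω = 386.0455×66/23 = 1107.7826 rpm, dir flips to +; running = +1107.7826
Stage 3 [34T→34T]: ω = 1107.7826×34/34 = 1107.7826 rpm, dir flips to −; running = −1107.7826
Stage 4 [58T→30T]: ω = 1107.7826×58/30 = 2141.7130 rpm, dir flips to +; running = +2141.7130
Stage 5 [41T→45T]: ω = 2141.7130×41/45 = 1951.3386 rpm, dir flips to −; running = −1951.3386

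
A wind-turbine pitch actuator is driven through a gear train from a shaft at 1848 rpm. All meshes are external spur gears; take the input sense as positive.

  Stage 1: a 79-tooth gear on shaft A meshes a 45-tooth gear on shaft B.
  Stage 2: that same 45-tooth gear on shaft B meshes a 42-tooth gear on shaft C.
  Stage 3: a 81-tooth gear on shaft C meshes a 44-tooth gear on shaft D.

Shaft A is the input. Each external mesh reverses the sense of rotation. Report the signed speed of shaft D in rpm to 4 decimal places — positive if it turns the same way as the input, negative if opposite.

Stage 1 [79T→45T]: ω = 1848.0000×79/45 = 3244.2667 rpm, dir flips to −; running = −3244.2667
Stage 2 [45T→42T]: ω = 3244.2667×45/42 = 3476.0000 rpm, dir flips to +; running = +3476.0000
Stage 3 [81T→44T]: ω = 3476.0000×81/44 = 6399.0000 rpm, dir flips to −; running = −6399.0000

-6399.0000 rpm (opposite to input, |ω| = 6399.0000 rpm)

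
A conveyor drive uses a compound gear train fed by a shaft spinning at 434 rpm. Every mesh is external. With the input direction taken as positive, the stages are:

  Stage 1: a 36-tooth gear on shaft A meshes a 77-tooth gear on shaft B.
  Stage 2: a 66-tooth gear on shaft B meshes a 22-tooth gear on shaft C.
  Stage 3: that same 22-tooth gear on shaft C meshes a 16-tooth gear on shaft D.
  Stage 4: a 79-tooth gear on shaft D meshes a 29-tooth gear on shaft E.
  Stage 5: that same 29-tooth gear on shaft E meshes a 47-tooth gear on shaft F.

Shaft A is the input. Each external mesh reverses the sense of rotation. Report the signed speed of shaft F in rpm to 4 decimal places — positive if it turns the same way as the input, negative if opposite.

-1406.8723 rpm (opposite to input, |ω| = 1406.8723 rpm)

Stage 1 [36T→77T]: ω = 434.0000×36/77 = 202.9091 rpm, dir flips to −; running = −202.9091
Stage 2 [66T→22T]: ω = 202.9091×66/22 = 608.7273 rpm, dir flips to +; running = +608.7273
Stage 3 [22T→16T]: ω = 608.7273×22/16 = 837.0000 rpm, dir flips to −; running = −837.0000
Stage 4 [79T→29T]: ω = 837.0000×79/29 = 2280.1034 rpm, dir flips to +; running = +2280.1034
Stage 5 [29T→47T]: ω = 2280.1034×29/47 = 1406.8723 rpm, dir flips to −; running = −1406.8723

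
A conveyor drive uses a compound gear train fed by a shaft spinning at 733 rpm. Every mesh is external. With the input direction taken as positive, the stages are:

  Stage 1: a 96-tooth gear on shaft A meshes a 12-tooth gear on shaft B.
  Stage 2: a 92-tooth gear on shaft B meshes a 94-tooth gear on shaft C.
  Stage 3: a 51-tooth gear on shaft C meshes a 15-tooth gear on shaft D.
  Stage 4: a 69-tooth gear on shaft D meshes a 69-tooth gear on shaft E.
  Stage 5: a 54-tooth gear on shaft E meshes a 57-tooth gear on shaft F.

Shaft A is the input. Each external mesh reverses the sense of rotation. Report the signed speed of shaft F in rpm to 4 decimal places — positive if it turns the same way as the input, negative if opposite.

Stage 1 [96T→12T]: ω = 733.0000×96/12 = 5864.0000 rpm, dir flips to −; running = −5864.0000
Stage 2 [92T→94T]: ω = 5864.0000×92/94 = 5739.2340 rpm, dir flips to +; running = +5739.2340
Stage 3 [51T→15T]: ω = 5739.2340×51/15 = 19513.3957 rpm, dir flips to −; running = −19513.3957
Stage 4 [69T→69T]: ω = 19513.3957×69/69 = 19513.3957 rpm, dir flips to +; running = +19513.3957
Stage 5 [54T→57T]: ω = 19513.3957×54/57 = 18486.3749 rpm, dir flips to −; running = −18486.3749

-18486.3749 rpm (opposite to input, |ω| = 18486.3749 rpm)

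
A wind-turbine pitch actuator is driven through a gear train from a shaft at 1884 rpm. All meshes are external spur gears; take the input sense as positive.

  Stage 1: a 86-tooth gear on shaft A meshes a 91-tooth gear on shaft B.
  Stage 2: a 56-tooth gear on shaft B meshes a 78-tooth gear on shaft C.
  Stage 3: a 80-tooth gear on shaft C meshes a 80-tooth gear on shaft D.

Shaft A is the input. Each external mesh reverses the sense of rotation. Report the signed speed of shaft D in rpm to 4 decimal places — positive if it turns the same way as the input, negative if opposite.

-1278.2959 rpm (opposite to input, |ω| = 1278.2959 rpm)

Stage 1 [86T→91T]: ω = 1884.0000×86/91 = 1780.4835 rpm, dir flips to −; running = −1780.4835
Stage 2 [56T→78T]: ω = 1780.4835×56/78 = 1278.2959 rpm, dir flips to +; running = +1278.2959
Stage 3 [80T→80T]: ω = 1278.2959×80/80 = 1278.2959 rpm, dir flips to −; running = −1278.2959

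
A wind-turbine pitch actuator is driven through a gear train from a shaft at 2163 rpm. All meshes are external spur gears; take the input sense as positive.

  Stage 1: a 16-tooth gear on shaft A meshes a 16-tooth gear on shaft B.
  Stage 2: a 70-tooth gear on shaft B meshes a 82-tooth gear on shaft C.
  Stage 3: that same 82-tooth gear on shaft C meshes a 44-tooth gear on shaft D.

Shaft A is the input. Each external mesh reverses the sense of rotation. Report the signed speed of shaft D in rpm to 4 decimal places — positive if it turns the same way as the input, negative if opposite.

Stage 1 [16T→16T]: ω = 2163.0000×16/16 = 2163.0000 rpm, dir flips to −; running = −2163.0000
Stage 2 [70T→82T]: ω = 2163.0000×70/82 = 1846.4634 rpm, dir flips to +; running = +1846.4634
Stage 3 [82T→44T]: ω = 1846.4634×82/44 = 3441.1364 rpm, dir flips to −; running = −3441.1364

-3441.1364 rpm (opposite to input, |ω| = 3441.1364 rpm)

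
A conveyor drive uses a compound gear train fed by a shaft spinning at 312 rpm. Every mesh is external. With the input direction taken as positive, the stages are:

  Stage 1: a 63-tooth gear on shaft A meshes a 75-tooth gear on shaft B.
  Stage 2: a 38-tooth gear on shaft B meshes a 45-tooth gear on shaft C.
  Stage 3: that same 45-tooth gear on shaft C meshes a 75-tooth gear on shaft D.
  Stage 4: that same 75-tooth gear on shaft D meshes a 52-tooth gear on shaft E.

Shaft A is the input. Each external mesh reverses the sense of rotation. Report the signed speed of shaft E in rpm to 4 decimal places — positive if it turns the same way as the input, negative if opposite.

+191.5200 rpm (same as input, |ω| = 191.5200 rpm)

Stage 1 [63T→75T]: ω = 312.0000×63/75 = 262.0800 rpm, dir flips to −; running = −262.0800
Stage 2 [38T→45T]: ω = 262.0800×38/45 = 221.3120 rpm, dir flips to +; running = +221.3120
Stage 3 [45T→75T]: ω = 221.3120×45/75 = 132.7872 rpm, dir flips to −; running = −132.7872
Stage 4 [75T→52T]: ω = 132.7872×75/52 = 191.5200 rpm, dir flips to +; running = +191.5200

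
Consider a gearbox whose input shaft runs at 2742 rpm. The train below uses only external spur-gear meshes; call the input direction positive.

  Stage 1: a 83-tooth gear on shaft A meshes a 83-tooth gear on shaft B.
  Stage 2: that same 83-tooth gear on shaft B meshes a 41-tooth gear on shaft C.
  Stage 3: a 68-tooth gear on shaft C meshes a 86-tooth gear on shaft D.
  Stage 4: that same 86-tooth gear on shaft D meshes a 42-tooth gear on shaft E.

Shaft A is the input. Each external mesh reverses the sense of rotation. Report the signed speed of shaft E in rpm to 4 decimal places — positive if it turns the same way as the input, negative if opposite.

Stage 1 [83T→83T]: ω = 2742.0000×83/83 = 2742.0000 rpm, dir flips to −; running = −2742.0000
Stage 2 [83T→41T]: ω = 2742.0000×83/41 = 5550.8780 rpm, dir flips to +; running = +5550.8780
Stage 3 [68T→86T]: ω = 5550.8780×68/86 = 4389.0664 rpm, dir flips to −; running = −4389.0664
Stage 4 [86T→42T]: ω = 4389.0664×86/42 = 8987.1359 rpm, dir flips to +; running = +8987.1359

+8987.1359 rpm (same as input, |ω| = 8987.1359 rpm)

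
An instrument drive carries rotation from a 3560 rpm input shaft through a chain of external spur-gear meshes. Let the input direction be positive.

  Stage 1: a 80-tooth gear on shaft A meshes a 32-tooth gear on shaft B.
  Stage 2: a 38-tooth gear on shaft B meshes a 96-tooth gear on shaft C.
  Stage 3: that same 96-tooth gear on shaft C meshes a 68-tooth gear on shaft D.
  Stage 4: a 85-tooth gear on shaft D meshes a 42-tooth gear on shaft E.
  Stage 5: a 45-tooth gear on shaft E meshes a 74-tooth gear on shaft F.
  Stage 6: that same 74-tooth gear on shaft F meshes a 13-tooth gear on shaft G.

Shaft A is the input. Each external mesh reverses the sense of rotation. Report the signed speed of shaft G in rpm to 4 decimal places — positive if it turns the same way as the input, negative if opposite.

Stage 1 [80T→32T]: ω = 3560.0000×80/32 = 8900.0000 rpm, dir flips to −; running = −8900.0000
Stage 2 [38T→96T]: ω = 8900.0000×38/96 = 3522.9167 rpm, dir flips to +; running = +3522.9167
Stage 3 [96T→68T]: ω = 3522.9167×96/68 = 4973.5294 rpm, dir flips to −; running = −4973.5294
Stage 4 [85T→42T]: ω = 4973.5294×85/42 = 10065.4762 rpm, dir flips to +; running = +10065.4762
Stage 5 [45T→74T]: ω = 10065.4762×45/74 = 6120.8977 rpm, dir flips to −; running = −6120.8977
Stage 6 [74T→13T]: ω = 6120.8977×74/13 = 34842.0330 rpm, dir flips to +; running = +34842.0330

+34842.0330 rpm (same as input, |ω| = 34842.0330 rpm)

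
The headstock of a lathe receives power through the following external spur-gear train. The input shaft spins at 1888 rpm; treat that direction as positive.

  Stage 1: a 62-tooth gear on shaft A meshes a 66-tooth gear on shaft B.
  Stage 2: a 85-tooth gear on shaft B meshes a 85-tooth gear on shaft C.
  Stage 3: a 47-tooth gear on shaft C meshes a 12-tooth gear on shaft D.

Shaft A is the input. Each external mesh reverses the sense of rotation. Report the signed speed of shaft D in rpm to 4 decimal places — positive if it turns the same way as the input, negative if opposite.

-6946.5051 rpm (opposite to input, |ω| = 6946.5051 rpm)

Stage 1 [62T→66T]: ω = 1888.0000×62/66 = 1773.5758 rpm, dir flips to −; running = −1773.5758
Stage 2 [85T→85T]: ω = 1773.5758×85/85 = 1773.5758 rpm, dir flips to +; running = +1773.5758
Stage 3 [47T→12T]: ω = 1773.5758×47/12 = 6946.5051 rpm, dir flips to −; running = −6946.5051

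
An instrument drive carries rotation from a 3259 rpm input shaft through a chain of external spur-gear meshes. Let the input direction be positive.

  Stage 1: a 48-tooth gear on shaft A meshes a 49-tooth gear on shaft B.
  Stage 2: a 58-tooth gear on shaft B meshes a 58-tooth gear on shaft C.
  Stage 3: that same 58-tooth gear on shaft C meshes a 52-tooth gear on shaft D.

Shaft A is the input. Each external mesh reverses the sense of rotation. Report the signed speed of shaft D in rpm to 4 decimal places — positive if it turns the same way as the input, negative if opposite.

Stage 1 [48T→49T]: ω = 3259.0000×48/49 = 3192.4898 rpm, dir flips to −; running = −3192.4898
Stage 2 [58T→58T]: ω = 3192.4898×58/58 = 3192.4898 rpm, dir flips to +; running = +3192.4898
Stage 3 [58T→52T]: ω = 3192.4898×58/52 = 3560.8540 rpm, dir flips to −; running = −3560.8540

-3560.8540 rpm (opposite to input, |ω| = 3560.8540 rpm)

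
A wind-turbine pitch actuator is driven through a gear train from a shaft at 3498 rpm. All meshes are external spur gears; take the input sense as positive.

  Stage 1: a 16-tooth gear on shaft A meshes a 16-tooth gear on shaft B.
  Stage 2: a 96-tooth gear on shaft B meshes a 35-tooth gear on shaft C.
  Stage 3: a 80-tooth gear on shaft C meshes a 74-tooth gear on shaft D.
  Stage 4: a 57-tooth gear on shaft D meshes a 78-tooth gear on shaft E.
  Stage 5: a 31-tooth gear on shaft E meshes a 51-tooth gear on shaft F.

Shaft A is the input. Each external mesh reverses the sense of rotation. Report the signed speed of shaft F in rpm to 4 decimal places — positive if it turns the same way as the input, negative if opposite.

Stage 1 [16T→16T]: ω = 3498.0000×16/16 = 3498.0000 rpm, dir flips to −; running = −3498.0000
Stage 2 [96T→35T]: ω = 3498.0000×96/35 = 9594.5143 rpm, dir flips to +; running = +9594.5143
Stage 3 [80T→74T]: ω = 9594.5143×80/74 = 10372.4479 rpm, dir flips to −; running = −10372.4479
Stage 4 [57T→78T]: ω = 10372.4479×57/78 = 7579.8658 rpm, dir flips to +; running = +7579.8658
Stage 5 [31T→51T]: ω = 7579.8658×31/51 = 4607.3694 rpm, dir flips to −; running = −4607.3694

-4607.3694 rpm (opposite to input, |ω| = 4607.3694 rpm)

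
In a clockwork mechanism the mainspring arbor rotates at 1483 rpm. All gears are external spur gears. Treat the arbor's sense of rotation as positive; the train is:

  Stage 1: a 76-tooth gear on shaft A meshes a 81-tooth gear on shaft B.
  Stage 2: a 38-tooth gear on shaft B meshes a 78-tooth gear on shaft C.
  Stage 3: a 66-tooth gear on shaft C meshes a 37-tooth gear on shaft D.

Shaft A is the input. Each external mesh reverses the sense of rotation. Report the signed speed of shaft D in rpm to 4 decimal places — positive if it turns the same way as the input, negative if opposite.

Stage 1 [76T→81T]: ω = 1483.0000×76/81 = 1391.4568 rpm, dir flips to −; running = −1391.4568
Stage 2 [38T→78T]: ω = 1391.4568×38/78 = 677.8892 rpm, dir flips to +; running = +677.8892
Stage 3 [66T→37T]: ω = 677.8892×66/37 = 1209.2078 rpm, dir flips to −; running = −1209.2078

-1209.2078 rpm (opposite to input, |ω| = 1209.2078 rpm)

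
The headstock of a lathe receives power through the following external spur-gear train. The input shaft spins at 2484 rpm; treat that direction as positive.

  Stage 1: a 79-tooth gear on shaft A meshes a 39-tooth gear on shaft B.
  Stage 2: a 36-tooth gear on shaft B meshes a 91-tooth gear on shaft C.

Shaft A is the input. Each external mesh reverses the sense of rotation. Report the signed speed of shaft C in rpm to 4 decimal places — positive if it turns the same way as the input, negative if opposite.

Stage 1 [79T→39T]: ω = 2484.0000×79/39 = 5031.6923 rpm, dir flips to −; running = −5031.6923
Stage 2 [36T→91T]: ω = 5031.6923×36/91 = 1990.5596 rpm, dir flips to +; running = +1990.5596

+1990.5596 rpm (same as input, |ω| = 1990.5596 rpm)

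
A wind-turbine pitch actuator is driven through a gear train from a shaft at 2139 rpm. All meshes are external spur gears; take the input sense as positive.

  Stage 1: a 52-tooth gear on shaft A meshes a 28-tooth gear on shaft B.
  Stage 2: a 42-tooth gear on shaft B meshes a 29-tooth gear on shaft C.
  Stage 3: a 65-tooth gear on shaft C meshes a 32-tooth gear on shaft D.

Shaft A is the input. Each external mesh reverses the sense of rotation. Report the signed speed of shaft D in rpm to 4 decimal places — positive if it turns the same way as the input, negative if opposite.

-11686.1315 rpm (opposite to input, |ω| = 11686.1315 rpm)

Stage 1 [52T→28T]: ω = 2139.0000×52/28 = 3972.4286 rpm, dir flips to −; running = −3972.4286
Stage 2 [42T→29T]: ω = 3972.4286×42/29 = 5753.1724 rpm, dir flips to +; running = +5753.1724
Stage 3 [65T→32T]: ω = 5753.1724×65/32 = 11686.1315 rpm, dir flips to −; running = −11686.1315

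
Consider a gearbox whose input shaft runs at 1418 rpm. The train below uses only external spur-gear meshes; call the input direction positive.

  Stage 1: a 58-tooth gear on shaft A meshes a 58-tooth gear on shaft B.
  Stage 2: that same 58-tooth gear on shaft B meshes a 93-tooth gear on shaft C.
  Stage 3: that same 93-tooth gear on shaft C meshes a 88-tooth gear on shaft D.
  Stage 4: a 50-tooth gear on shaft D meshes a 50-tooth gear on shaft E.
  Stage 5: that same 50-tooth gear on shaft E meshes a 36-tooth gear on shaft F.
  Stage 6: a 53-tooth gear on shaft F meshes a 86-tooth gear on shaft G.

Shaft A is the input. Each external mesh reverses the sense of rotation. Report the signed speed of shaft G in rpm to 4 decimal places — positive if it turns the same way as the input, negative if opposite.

+799.9567 rpm (same as input, |ω| = 799.9567 rpm)

Stage 1 [58T→58T]: ω = 1418.0000×58/58 = 1418.0000 rpm, dir flips to −; running = −1418.0000
Stage 2 [58T→93T]: ω = 1418.0000×58/93 = 884.3441 rpm, dir flips to +; running = +884.3441
Stage 3 [93T→88T]: ω = 884.3441×93/88 = 934.5909 rpm, dir flips to −; running = −934.5909
Stage 4 [50T→50T]: ω = 934.5909×50/50 = 934.5909 rpm, dir flips to +; running = +934.5909
Stage 5 [50T→36T]: ω = 934.5909×50/36 = 1298.0429 rpm, dir flips to −; running = −1298.0429
Stage 6 [53T→86T]: ω = 1298.0429×53/86 = 799.9567 rpm, dir flips to +; running = +799.9567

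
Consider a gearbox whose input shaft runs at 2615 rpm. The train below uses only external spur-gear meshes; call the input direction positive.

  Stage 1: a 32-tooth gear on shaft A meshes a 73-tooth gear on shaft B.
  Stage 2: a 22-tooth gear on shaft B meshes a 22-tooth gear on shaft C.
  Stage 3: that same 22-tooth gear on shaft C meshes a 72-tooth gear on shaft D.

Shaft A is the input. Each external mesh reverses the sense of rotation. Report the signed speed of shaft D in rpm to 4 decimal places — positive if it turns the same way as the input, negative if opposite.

Stage 1 [32T→73T]: ω = 2615.0000×32/73 = 1146.3014 rpm, dir flips to −; running = −1146.3014
Stage 2 [22T→22T]: ω = 1146.3014×22/22 = 1146.3014 rpm, dir flips to +; running = +1146.3014
Stage 3 [22T→72T]: ω = 1146.3014×22/72 = 350.2588 rpm, dir flips to −; running = −350.2588

-350.2588 rpm (opposite to input, |ω| = 350.2588 rpm)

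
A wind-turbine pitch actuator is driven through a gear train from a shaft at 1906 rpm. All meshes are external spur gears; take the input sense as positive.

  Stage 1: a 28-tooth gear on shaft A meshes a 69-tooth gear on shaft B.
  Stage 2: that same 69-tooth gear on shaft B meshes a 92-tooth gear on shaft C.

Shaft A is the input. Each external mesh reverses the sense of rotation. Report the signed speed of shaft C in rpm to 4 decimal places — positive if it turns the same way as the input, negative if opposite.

Stage 1 [28T→69T]: ω = 1906.0000×28/69 = 773.4493 rpm, dir flips to −; running = −773.4493
Stage 2 [69T→92T]: ω = 773.4493×69/92 = 580.0870 rpm, dir flips to +; running = +580.0870

+580.0870 rpm (same as input, |ω| = 580.0870 rpm)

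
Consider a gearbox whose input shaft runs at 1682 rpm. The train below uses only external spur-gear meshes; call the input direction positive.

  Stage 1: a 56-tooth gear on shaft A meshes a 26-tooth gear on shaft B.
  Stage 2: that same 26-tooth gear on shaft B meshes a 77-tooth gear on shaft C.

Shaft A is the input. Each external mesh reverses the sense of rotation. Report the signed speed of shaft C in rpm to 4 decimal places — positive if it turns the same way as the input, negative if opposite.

+1223.2727 rpm (same as input, |ω| = 1223.2727 rpm)

Stage 1 [56T→26T]: ω = 1682.0000×56/26 = 3622.7692 rpm, dir flips to −; running = −3622.7692
Stage 2 [26T→77T]: ω = 3622.7692×26/77 = 1223.2727 rpm, dir flips to +; running = +1223.2727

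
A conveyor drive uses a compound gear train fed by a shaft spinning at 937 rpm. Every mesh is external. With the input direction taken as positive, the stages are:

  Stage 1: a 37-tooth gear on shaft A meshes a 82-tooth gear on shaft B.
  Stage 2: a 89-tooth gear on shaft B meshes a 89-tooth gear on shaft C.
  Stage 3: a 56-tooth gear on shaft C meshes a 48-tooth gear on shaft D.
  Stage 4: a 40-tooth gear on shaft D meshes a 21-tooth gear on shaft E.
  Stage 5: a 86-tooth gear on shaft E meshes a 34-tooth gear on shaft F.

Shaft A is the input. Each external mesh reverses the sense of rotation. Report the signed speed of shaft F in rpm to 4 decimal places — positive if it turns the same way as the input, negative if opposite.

Stage 1 [37T→82T]: ω = 937.0000×37/82 = 422.7927 rpm, dir flips to −; running = −422.7927
Stage 2 [89T→89T]: ω = 422.7927×89/89 = 422.7927 rpm, dir flips to +; running = +422.7927
Stage 3 [56T→48T]: ω = 422.7927×56/48 = 493.2581 rpm, dir flips to −; running = −493.2581
Stage 4 [40T→21T]: ω = 493.2581×40/21 = 939.5393 rpm, dir flips to +; running = +939.5393
Stage 5 [86T→34T]: ω = 939.5393×86/34 = 2376.4817 rpm, dir flips to −; running = −2376.4817

-2376.4817 rpm (opposite to input, |ω| = 2376.4817 rpm)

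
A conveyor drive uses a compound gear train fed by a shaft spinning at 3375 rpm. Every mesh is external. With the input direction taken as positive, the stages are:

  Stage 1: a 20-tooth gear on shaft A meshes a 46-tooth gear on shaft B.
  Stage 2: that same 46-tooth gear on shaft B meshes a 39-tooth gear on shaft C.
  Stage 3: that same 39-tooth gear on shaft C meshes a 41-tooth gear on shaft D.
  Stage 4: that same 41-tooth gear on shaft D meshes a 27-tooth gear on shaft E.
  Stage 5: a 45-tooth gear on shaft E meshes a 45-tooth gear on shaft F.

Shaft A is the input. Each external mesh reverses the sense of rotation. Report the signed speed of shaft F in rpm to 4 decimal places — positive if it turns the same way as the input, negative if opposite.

Stage 1 [20T→46T]: ω = 3375.0000×20/46 = 1467.3913 rpm, dir flips to −; running = −1467.3913
Stage 2 [46T→39T]: ω = 1467.3913×46/39 = 1730.7692 rpm, dir flips to +; running = +1730.7692
Stage 3 [39T→41T]: ω = 1730.7692×39/41 = 1646.3415 rpm, dir flips to −; running = −1646.3415
Stage 4 [41T→27T]: ω = 1646.3415×41/27 = 2500.0000 rpm, dir flips to +; running = +2500.0000
Stage 5 [45T→45T]: ω = 2500.0000×45/45 = 2500.0000 rpm, dir flips to −; running = −2500.0000

-2500.0000 rpm (opposite to input, |ω| = 2500.0000 rpm)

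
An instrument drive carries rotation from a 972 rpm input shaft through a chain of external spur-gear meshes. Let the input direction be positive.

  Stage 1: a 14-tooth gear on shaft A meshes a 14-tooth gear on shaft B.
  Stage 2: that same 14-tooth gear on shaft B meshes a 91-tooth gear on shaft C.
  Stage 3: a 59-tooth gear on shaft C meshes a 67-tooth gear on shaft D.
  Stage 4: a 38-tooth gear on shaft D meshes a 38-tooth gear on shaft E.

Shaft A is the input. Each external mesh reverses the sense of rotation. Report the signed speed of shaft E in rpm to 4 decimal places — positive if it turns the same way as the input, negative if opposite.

Stage 1 [14T→14T]: ω = 972.0000×14/14 = 972.0000 rpm, dir flips to −; running = −972.0000
Stage 2 [14T→91T]: ω = 972.0000×14/91 = 149.5385 rpm, dir flips to +; running = +149.5385
Stage 3 [59T→67T]: ω = 149.5385×59/67 = 131.6831 rpm, dir flips to −; running = −131.6831
Stage 4 [38T→38T]: ω = 131.6831×38/38 = 131.6831 rpm, dir flips to +; running = +131.6831

+131.6831 rpm (same as input, |ω| = 131.6831 rpm)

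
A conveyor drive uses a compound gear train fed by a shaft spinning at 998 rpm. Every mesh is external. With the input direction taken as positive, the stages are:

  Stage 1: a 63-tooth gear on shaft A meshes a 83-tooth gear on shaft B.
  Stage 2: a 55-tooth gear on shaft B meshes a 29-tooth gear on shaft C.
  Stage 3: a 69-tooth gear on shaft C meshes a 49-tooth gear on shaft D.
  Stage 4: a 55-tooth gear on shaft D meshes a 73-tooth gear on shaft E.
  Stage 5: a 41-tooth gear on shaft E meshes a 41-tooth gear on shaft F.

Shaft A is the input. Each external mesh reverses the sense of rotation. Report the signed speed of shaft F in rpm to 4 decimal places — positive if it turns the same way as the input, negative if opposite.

Stage 1 [63T→83T]: ω = 998.0000×63/83 = 757.5181 rpm, dir flips to −; running = −757.5181
Stage 2 [55T→29T]: ω = 757.5181×55/29 = 1436.6722 rpm, dir flips to +; running = +1436.6722
Stage 3 [69T→49T]: ω = 1436.6722×69/49 = 2023.0690 rpm, dir flips to −; running = −2023.0690
Stage 4 [55T→73T]: ω = 2023.0690×55/73 = 1524.2301 rpm, dir flips to +; running = +1524.2301
Stage 5 [41T→41T]: ω = 1524.2301×41/41 = 1524.2301 rpm, dir flips to −; running = −1524.2301

-1524.2301 rpm (opposite to input, |ω| = 1524.2301 rpm)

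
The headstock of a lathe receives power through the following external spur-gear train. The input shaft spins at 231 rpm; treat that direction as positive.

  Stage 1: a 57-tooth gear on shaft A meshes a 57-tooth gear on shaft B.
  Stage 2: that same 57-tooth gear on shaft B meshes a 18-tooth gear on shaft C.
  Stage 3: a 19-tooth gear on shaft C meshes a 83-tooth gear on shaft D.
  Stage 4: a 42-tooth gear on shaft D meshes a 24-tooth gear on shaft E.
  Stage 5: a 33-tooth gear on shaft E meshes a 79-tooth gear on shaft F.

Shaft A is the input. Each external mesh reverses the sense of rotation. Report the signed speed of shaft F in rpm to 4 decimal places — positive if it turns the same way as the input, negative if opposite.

Stage 1 [57T→57T]: ω = 231.0000×57/57 = 231.0000 rpm, dir flips to −; running = −231.0000
Stage 2 [57T→18T]: ω = 231.0000×57/18 = 731.5000 rpm, dir flips to +; running = +731.5000
Stage 3 [19T→83T]: ω = 731.5000×19/83 = 167.4518 rpm, dir flips to −; running = −167.4518
Stage 4 [42T→24T]: ω = 167.4518×42/24 = 293.0407 rpm, dir flips to +; running = +293.0407
Stage 5 [33T→79T]: ω = 293.0407×33/79 = 122.4094 rpm, dir flips to −; running = −122.4094

-122.4094 rpm (opposite to input, |ω| = 122.4094 rpm)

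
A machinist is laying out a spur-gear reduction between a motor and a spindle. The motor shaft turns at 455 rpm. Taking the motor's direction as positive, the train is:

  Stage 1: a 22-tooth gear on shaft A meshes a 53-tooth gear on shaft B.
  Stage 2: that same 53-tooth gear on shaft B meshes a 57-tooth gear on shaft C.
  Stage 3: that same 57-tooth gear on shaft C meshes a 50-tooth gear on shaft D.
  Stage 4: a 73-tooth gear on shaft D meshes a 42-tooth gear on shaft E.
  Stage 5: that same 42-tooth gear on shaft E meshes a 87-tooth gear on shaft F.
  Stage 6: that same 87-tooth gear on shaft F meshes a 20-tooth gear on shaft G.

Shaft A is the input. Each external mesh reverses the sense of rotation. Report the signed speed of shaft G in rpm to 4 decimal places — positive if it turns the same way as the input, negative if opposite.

Stage 1 [22T→53T]: ω = 455.0000×22/53 = 188.8679 rpm, dir flips to −; running = −188.8679
Stage 2 [53T→57T]: ω = 188.8679×53/57 = 175.6140 rpm, dir flips to +; running = +175.6140
Stage 3 [57T→50T]: ω = 175.6140×57/50 = 200.2000 rpm, dir flips to −; running = −200.2000
Stage 4 [73T→42T]: ω = 200.2000×73/42 = 347.9667 rpm, dir flips to +; running = +347.9667
Stage 5 [42T→87T]: ω = 347.9667×42/87 = 167.9839 rpm, dir flips to −; running = −167.9839
Stage 6 [87T→20T]: ω = 167.9839×87/20 = 730.7300 rpm, dir flips to +; running = +730.7300

+730.7300 rpm (same as input, |ω| = 730.7300 rpm)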